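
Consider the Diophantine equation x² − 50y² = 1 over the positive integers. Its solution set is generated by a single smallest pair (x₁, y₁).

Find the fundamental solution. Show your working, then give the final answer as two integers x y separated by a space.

99 14

d=50: √d = [7; 14] (ℓ=1, odd), read p_1/q_1
i=0: a=7 ⇒ p=7, q=1
i=1: a=14 ⇒ p=99, q=14
(x₁, y₁) = (99, 14);  99² − 50·14² = 1 ✓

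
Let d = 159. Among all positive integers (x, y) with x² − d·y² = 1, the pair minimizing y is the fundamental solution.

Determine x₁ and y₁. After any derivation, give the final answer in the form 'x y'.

1324 105

√159 → a₀=12, period (1,1,1,1,3,1,1,1,1,24); ℓ=10 even so k=9
i=0: a=12 ⇒ p=12, q=1
i=1: a=1 ⇒ p=13, q=1
…
i=5: a=3 ⇒ p=227, q=18
i=6: a=1 ⇒ p=290, q=23
…
i=8: a=1 ⇒ p=807, q=64
i=9: a=1 ⇒ p=1324, q=105
→ (1324, 105).  Check: 1324²=1752976, 159·105²=1752975, difference 1.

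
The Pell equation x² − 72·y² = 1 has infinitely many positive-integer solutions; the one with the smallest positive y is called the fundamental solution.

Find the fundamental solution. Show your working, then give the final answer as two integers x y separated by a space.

17 2

d=72: √d = [8; 2,16] (ℓ=2, even), read p_1/q_1
i=0: a=8 ⇒ p=8, q=1
i=1: a=2 ⇒ p=17, q=2
(x₁, y₁) = (17, 2);  17² − 72·2² = 1 ✓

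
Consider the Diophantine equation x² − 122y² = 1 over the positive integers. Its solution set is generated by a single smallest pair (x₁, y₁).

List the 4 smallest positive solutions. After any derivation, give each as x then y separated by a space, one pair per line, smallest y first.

[11; 22] for √122; ℓ=1 ⇒ convergent index 1
i=0: a=11 ⇒ p=11, q=1
i=1: a=22 ⇒ p=243, q=22
fundamental: x₁=243, y₁=22  (since 59049 − 122·484 = 1)
k=2:  x_2 = 243·243+122·22·22 = 118097,  y_2 = 243·22+22·243 = 10692
k=3:  x_3 = 243·118097+122·22·10692 = 57394899,  y_3 = 243·10692+22·118097 = 5196290
k=4:  x_4 = 243·57394899+122·22·5196290 = 27893802817,  y_4 = 243·5196290+22·57394899 = 2525386248

243 22
118097 10692
57394899 5196290
27893802817 2525386248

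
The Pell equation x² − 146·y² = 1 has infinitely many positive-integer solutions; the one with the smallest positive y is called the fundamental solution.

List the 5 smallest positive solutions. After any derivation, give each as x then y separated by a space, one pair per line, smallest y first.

145 12
42049 3480
12194065 1009188
3536236801 292661040
1025496478225 84870692412

√146 → a₀=12, period (12,24); ℓ=2 even so k=1
a_0=12:  p_0=12·1+0=12,  q_0=12·0+1=1
a_1=12:  p_1=12·12+1=145,  q_1=12·1+0=12
fundamental: x₁=145, y₁=12  (since 21025 − 146·144 = 1)
k=2:  x_2 = 145·145+146·12·12 = 42049,  y_2 = 145·12+12·145 = 3480
k=3:  x_3 = 145·42049+146·12·3480 = 12194065,  y_3 = 145·3480+12·42049 = 1009188
k=4:  x_4 = 145·12194065+146·12·1009188 = 3536236801,  y_4 = 145·1009188+12·12194065 = 292661040
k=5:  x_5 = 145·3536236801+146·12·292661040 = 1025496478225,  y_5 = 145·292661040+12·3536236801 = 84870692412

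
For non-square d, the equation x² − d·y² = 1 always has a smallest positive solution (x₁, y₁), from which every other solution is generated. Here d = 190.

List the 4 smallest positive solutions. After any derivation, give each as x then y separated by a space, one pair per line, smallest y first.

√190 → a₀=13, period (1,3,1,1,1,…,3,1,26); ℓ=14 even so k=13
a_0=13:  p_0=13·1+0=13,  q_0=13·0+1=1
…
a_4=1:  p_4=1·69+55=124,  q_4=1·5+4=9
…
a_6=2:  p_6=2·193+124=510,  q_6=2·14+9=37
…
a_8=2:  p_8=2·1213+510=2936,  q_8=2·88+37=213
a_9=1:  p_9=1·2936+1213=4149,  q_9=1·213+88=301
a_10=1:  p_10=1·4149+2936=7085,  q_10=1·301+213=514
…
a_12=3:  p_12=3·11234+7085=40787,  q_12=3·815+514=2959
a_13=1:  p_13=1·40787+11234=52021,  q_13=1·2959+815=3774
→ (52021, 3774).  Check: 52021²=2706184441, 190·3774²=2706184440, difference 1.
n=2: (52021,3774)∘(52021,3774) = (52021·52021+190·3774·3774, 52021·3774+3774·52021) = (5412368881,392654508)
n=3: (5412368881,392654508)∘(52021,3774) = (52021·5412368881+190·3774·392654508, 52021·392654508+3774·5412368881) = (563113683064981,40852560317562)
n=4: (563113683064981,40852560317562)∘(52021,3774) = (52021·563113683064981+190·3774·40852560317562, 52021·40852560317562+3774·563113683064981) = (58587473808034384321,4250382080167131096)

52021 3774
5412368881 392654508
563113683064981 40852560317562
58587473808034384321 4250382080167131096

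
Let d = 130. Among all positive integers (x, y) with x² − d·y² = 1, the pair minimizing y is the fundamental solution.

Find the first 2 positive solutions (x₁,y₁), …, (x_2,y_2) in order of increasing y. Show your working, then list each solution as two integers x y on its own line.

d=130: √d = [11; 2,2,22] (ℓ=3, odd), read p_5/q_5
i=0: a=11 ⇒ p=11, q=1
i=1: a=2 ⇒ p=23, q=2
i=2: a=2 ⇒ p=57, q=5
i=3: a=22 ⇒ p=1277, q=112
i=4: a=2 ⇒ p=2611, q=229
i=5: a=2 ⇒ p=6499, q=570
(x₁, y₁) = (6499, 570);  6499² − 130·570² = 1 ✓
k=2:  x_2 = 6499·6499+130·570·570 = 84474001,  y_2 = 6499·570+570·6499 = 7408860

6499 570
84474001 7408860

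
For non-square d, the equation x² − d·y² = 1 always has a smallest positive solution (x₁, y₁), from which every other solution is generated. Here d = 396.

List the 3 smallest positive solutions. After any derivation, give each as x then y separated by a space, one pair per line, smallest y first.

d=396: √d = [19; 1,8,1,38] (ℓ=4, even), read p_3/q_3
a_0=19:  p_0=19·1+0=19,  q_0=19·0+1=1
a_1=1:  p_1=1·19+1=20,  q_1=1·1+0=1
a_2=8:  p_2=8·20+19=179,  q_2=8·1+1=9
a_3=1:  p_3=1·179+20=199,  q_3=1·9+1=10
→ (199, 10).  Check: 199²=39601, 396·10²=39600, difference 1.
k=2:  x_2 = 199·199+396·10·10 = 79201,  y_2 = 199·10+10·199 = 3980
k=3:  x_3 = 199·79201+396·10·3980 = 31521799,  y_3 = 199·3980+10·79201 = 1584030

199 10
79201 3980
31521799 1584030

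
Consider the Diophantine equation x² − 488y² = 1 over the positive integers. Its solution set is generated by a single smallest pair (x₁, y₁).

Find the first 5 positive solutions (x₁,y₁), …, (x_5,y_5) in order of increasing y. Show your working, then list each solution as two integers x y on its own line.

d=488: √d = [22; 11,44] (ℓ=2, even), read p_1/q_1
i=0: a=22 ⇒ p=22, q=1
i=1: a=11 ⇒ p=243, q=11
→ (243, 11).  Check: 243²=59049, 488·11²=59048, difference 1.
(243+11√488)^2 = 118097 + 5346√488
(243+11√488)^3 = 57394899 + 2598145√488
(243+11√488)^4 = 27893802817 + 1262693124√488
(243+11√488)^5 = 13556330774163 + 613666260119√488

243 11
118097 5346
57394899 2598145
27893802817 1262693124
13556330774163 613666260119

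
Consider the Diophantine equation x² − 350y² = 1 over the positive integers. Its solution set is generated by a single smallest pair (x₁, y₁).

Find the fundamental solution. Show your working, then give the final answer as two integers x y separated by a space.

449 24

[18; 1,2,2,2,1,36] for √350; ℓ=6 ⇒ convergent index 5
i=0: a=18 ⇒ p=18, q=1
i=1: a=1 ⇒ p=19, q=1
…
i=4: a=2 ⇒ p=318, q=17
i=5: a=1 ⇒ p=449, q=24
(x₁, y₁) = (449, 24);  449² − 350·24² = 1 ✓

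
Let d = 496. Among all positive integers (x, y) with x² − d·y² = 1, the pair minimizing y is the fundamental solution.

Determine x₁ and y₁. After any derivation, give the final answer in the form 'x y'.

[22; 3,1,2,4,1,…,1,3,44] for √496; ℓ=16 ⇒ convergent index 15
a_0=22:  p_0=22·1+0=22,  q_0=22·0+1=1
a_1=3:  p_1=3·22+1=67,  q_1=3·1+0=3
a_2=1:  p_2=1·67+22=89,  q_2=1·3+1=4
a_3=2:  p_3=2·89+67=245,  q_3=2·4+3=11
a_4=4:  p_4=4·245+89=1069,  q_4=4·11+4=48
a_5=1:  p_5=1·1069+245=1314,  q_5=1·48+11=59
a_6=1:  p_6=1·1314+1069=2383,  q_6=1·59+48=107
a_7=2:  p_7=2·2383+1314=6080,  q_7=2·107+59=273
a_8=2:  p_8=2·6080+2383=14543,  q_8=2·273+107=653
…
a_10=1:  p_10=1·35166+14543=49709,  q_10=1·1579+653=2232
a_11=1:  p_11=1·49709+35166=84875,  q_11=1·2232+1579=3811
…
a_13=2:  p_13=2·389209+84875=863293,  q_13=2·17476+3811=38763
a_14=1:  p_14=1·863293+389209=1252502,  q_14=1·38763+17476=56239
a_15=3:  p_15=3·1252502+863293=4620799,  q_15=3·56239+38763=207480
fundamental: x₁=4620799, y₁=207480  (since 21351783398401 − 496·43047950400 = 1)

4620799 207480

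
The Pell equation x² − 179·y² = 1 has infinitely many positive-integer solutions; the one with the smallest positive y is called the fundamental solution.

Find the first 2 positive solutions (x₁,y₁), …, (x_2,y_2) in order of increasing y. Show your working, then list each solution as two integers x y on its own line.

4190210 313191
35115719688199 2624672120220

[13; 2,1,1,1,3,…,1,2,26] for √179; ℓ=14 ⇒ convergent index 13
i=0: a=13 ⇒ p=13, q=1
i=1: a=2 ⇒ p=27, q=2
i=2: a=1 ⇒ p=40, q=3
i=3: a=1 ⇒ p=67, q=5
…
i=6: a=5 ⇒ p=2047, q=153
i=7: a=13 ⇒ p=26999, q=2018
i=8: a=5 ⇒ p=137042, q=10243
…
i=12: a=1 ⇒ p=1588459, q=118727
i=13: a=2 ⇒ p=4190210, q=313191
→ (4190210, 313191).  Check: 4190210²=17557859844100, 179·313191²=17557859844099, difference 1.
(4190210+313191√179)^2 = 35115719688199 + 2624672120220√179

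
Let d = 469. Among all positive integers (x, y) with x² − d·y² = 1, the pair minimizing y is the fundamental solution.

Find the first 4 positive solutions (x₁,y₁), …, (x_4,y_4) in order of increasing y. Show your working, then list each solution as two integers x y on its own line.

137215 6336
37655912449 1738788480
10333912053241855 477175722560064
2835935484733506355201 130951333540419575040

d=469: √d = [21; 1,1,1,10,6,10,1,1,1,42] (ℓ=10, even), read p_9/q_9
k=0  a_k=21  p_k/q_k = 21/1
k=1  a_k=1  p_k/q_k = 22/1
…
k=3  a_k=1  p_k/q_k = 65/3
k=4  a_k=10  p_k/q_k = 693/32
k=5  a_k=6  p_k/q_k = 4223/195
k=6  a_k=10  p_k/q_k = 42923/1982
k=7  a_k=1  p_k/q_k = 47146/2177
k=8  a_k=1  p_k/q_k = 90069/4159
k=9  a_k=1  p_k/q_k = 137215/6336
fundamental: x₁=137215, y₁=6336  (since 18827956225 − 469·40144896 = 1)
k=2:  x_2 = 137215·137215+469·6336·6336 = 37655912449,  y_2 = 137215·6336+6336·137215 = 1738788480
k=3:  x_3 = 137215·37655912449+469·6336·1738788480 = 10333912053241855,  y_3 = 137215·1738788480+6336·37655912449 = 477175722560064
k=4:  x_4 = 137215·10333912053241855+469·6336·477175722560064 = 2835935484733506355201,  y_4 = 137215·477175722560064+6336·10333912053241855 = 130951333540419575040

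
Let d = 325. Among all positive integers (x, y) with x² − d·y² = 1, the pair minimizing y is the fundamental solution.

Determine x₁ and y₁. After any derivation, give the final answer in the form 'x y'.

√325 → a₀=18, period (36); ℓ=1 odd so k=1
k=0  a_k=18  p_k/q_k = 18/1
k=1  a_k=36  p_k/q_k = 649/36
→ (649, 36).  Check: 649²=421201, 325·36²=421200, difference 1.

649 36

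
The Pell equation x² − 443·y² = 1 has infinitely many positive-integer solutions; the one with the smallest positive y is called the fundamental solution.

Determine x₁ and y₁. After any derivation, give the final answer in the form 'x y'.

442 21

√443 → a₀=21, period (21,42); ℓ=2 even so k=1
step 0: (21, 1)  from 21·(1,0) + (0,1)
step 1: (442, 21)  from 21·(21,1) + (1,0)
fundamental: x₁=442, y₁=21  (since 195364 − 443·441 = 1)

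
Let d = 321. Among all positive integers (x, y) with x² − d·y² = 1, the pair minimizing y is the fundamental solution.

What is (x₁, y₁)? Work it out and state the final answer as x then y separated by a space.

215 12

d=321: √d = [17; 1,10,1,34] (ℓ=4, even), read p_3/q_3
i=0: a=17 ⇒ p=17, q=1
…
i=2: a=10 ⇒ p=197, q=11
i=3: a=1 ⇒ p=215, q=12
(x₁, y₁) = (215, 12);  215² − 321·12² = 1 ✓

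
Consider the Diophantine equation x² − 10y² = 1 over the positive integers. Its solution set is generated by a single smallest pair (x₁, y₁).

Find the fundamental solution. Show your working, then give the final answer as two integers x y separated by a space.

19 6

√10 → a₀=3, period (6); ℓ=1 odd so k=1
i=0: a=3 ⇒ p=3, q=1
i=1: a=6 ⇒ p=19, q=6
→ (19, 6).  Check: 19²=361, 10·6²=360, difference 1.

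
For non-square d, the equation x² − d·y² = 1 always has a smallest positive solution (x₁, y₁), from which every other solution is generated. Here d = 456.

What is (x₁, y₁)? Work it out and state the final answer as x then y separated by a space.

1025 48

√456 → a₀=21, period (2,1,4,1,2,42); ℓ=6 even so k=5
k=0  a_k=21  p_k/q_k = 21/1
…
k=2  a_k=1  p_k/q_k = 64/3
…
k=4  a_k=1  p_k/q_k = 363/17
k=5  a_k=2  p_k/q_k = 1025/48
(x₁, y₁) = (1025, 48);  1025² − 456·48² = 1 ✓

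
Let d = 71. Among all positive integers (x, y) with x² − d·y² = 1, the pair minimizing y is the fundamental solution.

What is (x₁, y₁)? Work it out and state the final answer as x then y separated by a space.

[8; 2,2,1,7,1,2,2,16] for √71; ℓ=8 ⇒ convergent index 7
step 0: (8, 1)  from 8·(1,0) + (0,1)
…
step 2: (42, 5)  from 2·(17,2) + (8,1)
step 3: (59, 7)  from 1·(42,5) + (17,2)
step 4: (455, 54)  from 7·(59,7) + (42,5)
step 5: (514, 61)  from 1·(455,54) + (59,7)
step 6: (1483, 176)  from 2·(514,61) + (455,54)
step 7: (3480, 413)  from 2·(1483,176) + (514,61)
→ (3480, 413).  Check: 3480²=12110400, 71·413²=12110399, difference 1.

3480 413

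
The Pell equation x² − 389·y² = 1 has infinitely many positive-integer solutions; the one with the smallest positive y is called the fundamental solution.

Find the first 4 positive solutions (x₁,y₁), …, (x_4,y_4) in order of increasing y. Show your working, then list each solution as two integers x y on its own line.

3287049 166660
21609382256801 1095639172680
142062196675667653449 7202839293837075980
933930803041091759821507201 47352171395934637886793360

√389 = [19; 1,2,1,1,1,1,2,1,38, …], period ℓ=9 (odd) → k=17
a_0=19:  p_0=19·1+0=19,  q_0=19·0+1=1
…
a_2=2:  p_2=2·20+19=59,  q_2=2·1+1=3
…
a_5=1:  p_5=1·138+79=217,  q_5=1·7+4=11
a_6=1:  p_6=1·217+138=355,  q_6=1·11+7=18
a_7=2:  p_7=2·355+217=927,  q_7=2·18+11=47
a_8=1:  p_8=1·927+355=1282,  q_8=1·47+18=65
a_9=38:  p_9=38·1282+927=49643,  q_9=38·65+47=2517
a_10=1:  p_10=1·49643+1282=50925,  q_10=1·2517+65=2582
a_11=2:  p_11=2·50925+49643=151493,  q_11=2·2582+2517=7681
a_12=1:  p_12=1·151493+50925=202418,  q_12=1·7681+2582=10263
a_13=1:  p_13=1·202418+151493=353911,  q_13=1·10263+7681=17944
a_14=1:  p_14=1·353911+202418=556329,  q_14=1·17944+10263=28207
…
a_16=2:  p_16=2·910240+556329=2376809,  q_16=2·46151+28207=120509
a_17=1:  p_17=1·2376809+910240=3287049,  q_17=1·120509+46151=166660
→ (3287049, 166660).  Check: 3287049²=10804691128401, 389·166660²=10804691128400, difference 1.
n=2: (3287049,166660)∘(3287049,166660) = (3287049·3287049+389·166660·166660, 3287049·166660+166660·3287049) = (21609382256801,1095639172680)
n=3: (21609382256801,1095639172680)∘(3287049,166660) = (3287049·21609382256801+389·166660·1095639172680, 3287049·1095639172680+166660·21609382256801) = (142062196675667653449,7202839293837075980)
n=4: (142062196675667653449,7202839293837075980)∘(3287049,166660) = (3287049·142062196675667653449+389·166660·7202839293837075980, 3287049·7202839293837075980+166660·142062196675667653449) = (933930803041091759821507201,47352171395934637886793360)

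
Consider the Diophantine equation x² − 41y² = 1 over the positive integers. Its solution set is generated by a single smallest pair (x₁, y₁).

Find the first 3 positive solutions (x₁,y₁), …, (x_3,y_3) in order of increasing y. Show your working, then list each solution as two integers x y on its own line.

√41 → a₀=6, period (2,2,12); ℓ=3 odd so k=5
k=0  a_k=6  p_k/q_k = 6/1
…
k=3  a_k=12  p_k/q_k = 397/62
k=4  a_k=2  p_k/q_k = 826/129
k=5  a_k=2  p_k/q_k = 2049/320
→ (2049, 320).  Check: 2049²=4198401, 41·320²=4198400, difference 1.
n=2: (2049,320)∘(2049,320) = (2049·2049+41·320·320, 2049·320+320·2049) = (8396801,1311360)
n=3: (8396801,1311360)∘(2049,320) = (2049·8396801+41·320·1311360, 2049·1311360+320·8396801) = (34410088449,5373952960)

2049 320
8396801 1311360
34410088449 5373952960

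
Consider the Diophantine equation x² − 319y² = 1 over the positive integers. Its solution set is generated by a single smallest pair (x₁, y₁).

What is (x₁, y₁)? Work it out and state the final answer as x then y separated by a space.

[17; 1,6,5,1,4,…,6,1,34] for √319; ℓ=14 ⇒ convergent index 13
step 0: (17, 1)  from 17·(1,0) + (0,1)
step 1: (18, 1)  from 1·(17,1) + (1,0)
step 2: (125, 7)  from 6·(18,1) + (17,1)
step 3: (643, 36)  from 5·(125,7) + (18,1)
…
step 5: (3715, 208)  from 4·(768,43) + (643,36)
step 6: (11913, 667)  from 3·(3715,208) + (768,43)
step 7: (15628, 875)  from 1·(11913,667) + (3715,208)
step 8: (58797, 3292)  from 3·(15628,875) + (11913,667)
…
step 10: (309613, 17335)  from 1·(250816,14043) + (58797,3292)
step 11: (1798881, 100718)  from 5·(309613,17335) + (250816,14043)
step 12: (11102899, 621643)  from 6·(1798881,100718) + (309613,17335)
step 13: (12901780, 722361)  from 1·(11102899,621643) + (1798881,100718)
→ (12901780, 722361).  Check: 12901780²=166455927168400, 319·722361²=166455927168399, difference 1.

12901780 722361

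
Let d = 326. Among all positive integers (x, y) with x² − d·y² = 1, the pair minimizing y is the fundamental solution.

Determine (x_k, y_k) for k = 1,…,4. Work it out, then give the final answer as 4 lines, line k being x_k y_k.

√326 = [18; 18,36, …], period ℓ=2 (even) → k=1
i=0: a=18 ⇒ p=18, q=1
i=1: a=18 ⇒ p=325, q=18
fundamental: x₁=325, y₁=18  (since 105625 − 326·324 = 1)
(325+18√326)^2 = 211249 + 11700√326
(325+18√326)^3 = 137311525 + 7604982√326
(325+18√326)^4 = 89252280001 + 4943226600√326

325 18
211249 11700
137311525 7604982
89252280001 4943226600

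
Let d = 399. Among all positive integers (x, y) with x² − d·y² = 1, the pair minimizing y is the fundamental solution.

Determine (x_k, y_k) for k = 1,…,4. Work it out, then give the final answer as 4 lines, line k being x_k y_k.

[19; 1,38] for √399; ℓ=2 ⇒ convergent index 1
a_0=19:  p_0=19·1+0=19,  q_0=19·0+1=1
a_1=1:  p_1=1·19+1=20,  q_1=1·1+0=1
→ (20, 1).  Check: 20²=400, 399·1²=399, difference 1.
(20+1√399)^2 = 799 + 40√399
(20+1√399)^3 = 31940 + 1599√399
(20+1√399)^4 = 1276801 + 63920√399

20 1
799 40
31940 1599
1276801 63920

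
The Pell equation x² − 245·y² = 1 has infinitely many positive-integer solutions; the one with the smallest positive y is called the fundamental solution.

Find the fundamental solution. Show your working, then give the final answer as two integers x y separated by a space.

[15; 1,1,1,7,6,7,1,1,1,30] for √245; ℓ=10 ⇒ convergent index 9
step 0: (15, 1)  from 15·(1,0) + (0,1)
…
step 6: (15809, 1010)  from 7·(2207,141) + (360,23)
…
step 8: (33825, 2161)  from 1·(18016,1151) + (15809,1010)
step 9: (51841, 3312)  from 1·(33825,2161) + (18016,1151)
(x₁, y₁) = (51841, 3312);  51841² − 245·3312² = 1 ✓

51841 3312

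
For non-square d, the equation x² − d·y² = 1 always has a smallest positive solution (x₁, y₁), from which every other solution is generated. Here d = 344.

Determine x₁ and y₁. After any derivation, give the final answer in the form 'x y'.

d=344: √d = [18; 1,1,4,1,3,1,4,1,1,36] (ℓ=10, even), read p_9/q_9
i=0: a=18 ⇒ p=18, q=1
…
i=3: a=4 ⇒ p=167, q=9
…
i=5: a=3 ⇒ p=779, q=42
i=6: a=1 ⇒ p=983, q=53
…
i=8: a=1 ⇒ p=5694, q=307
i=9: a=1 ⇒ p=10405, q=561
(x₁, y₁) = (10405, 561);  10405² − 344·561² = 1 ✓

10405 561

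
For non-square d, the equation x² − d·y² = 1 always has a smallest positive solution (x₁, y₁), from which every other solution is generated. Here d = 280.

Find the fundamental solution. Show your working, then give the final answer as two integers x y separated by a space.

251 15

d=280: √d = [16; 1,2,1,2,1,32] (ℓ=6, even), read p_5/q_5
i=0: a=16 ⇒ p=16, q=1
i=1: a=1 ⇒ p=17, q=1
i=2: a=2 ⇒ p=50, q=3
i=3: a=1 ⇒ p=67, q=4
i=4: a=2 ⇒ p=184, q=11
i=5: a=1 ⇒ p=251, q=15
fundamental: x₁=251, y₁=15  (since 63001 − 280·225 = 1)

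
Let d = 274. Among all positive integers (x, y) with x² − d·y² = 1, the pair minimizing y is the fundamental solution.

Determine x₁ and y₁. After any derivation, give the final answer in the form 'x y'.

3959299 239190

√274 = [16; 1,1,4,4,1,1,32, …], period ℓ=7 (odd) → k=13
i=0: a=16 ⇒ p=16, q=1
…
i=2: a=1 ⇒ p=33, q=2
i=3: a=4 ⇒ p=149, q=9
i=4: a=4 ⇒ p=629, q=38
…
i=6: a=1 ⇒ p=1407, q=85
i=7: a=32 ⇒ p=45802, q=2767
…
i=9: a=1 ⇒ p=93011, q=5619
…
i=11: a=4 ⇒ p=1770023, q=106931
i=12: a=1 ⇒ p=2189276, q=132259
i=13: a=1 ⇒ p=3959299, q=239190
fundamental: x₁=3959299, y₁=239190  (since 15676048571401 − 274·57211856100 = 1)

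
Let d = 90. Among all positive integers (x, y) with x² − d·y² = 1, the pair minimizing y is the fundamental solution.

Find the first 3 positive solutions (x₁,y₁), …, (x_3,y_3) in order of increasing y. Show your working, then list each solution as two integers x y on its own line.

19 2
721 76
27379 2886

[9; 2,18] for √90; ℓ=2 ⇒ convergent index 1
k=0  a_k=9  p_k/q_k = 9/1
k=1  a_k=2  p_k/q_k = 19/2
fundamental: x₁=19, y₁=2  (since 361 − 90·4 = 1)
n=2: (19,2)∘(19,2) = (19·19+90·2·2, 19·2+2·19) = (721,76)
n=3: (721,76)∘(19,2) = (19·721+90·2·76, 19·76+2·721) = (27379,2886)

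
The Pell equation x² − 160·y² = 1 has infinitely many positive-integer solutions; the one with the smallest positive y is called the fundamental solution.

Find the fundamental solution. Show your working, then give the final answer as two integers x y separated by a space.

[12; 1,1,1,5,1,1,1,24] for √160; ℓ=8 ⇒ convergent index 7
step 0: (12, 1)  from 12·(1,0) + (0,1)
step 1: (13, 1)  from 1·(12,1) + (1,0)
step 2: (25, 2)  from 1·(13,1) + (12,1)
…
step 4: (215, 17)  from 5·(38,3) + (25,2)
step 5: (253, 20)  from 1·(215,17) + (38,3)
step 6: (468, 37)  from 1·(253,20) + (215,17)
step 7: (721, 57)  from 1·(468,37) + (253,20)
fundamental: x₁=721, y₁=57  (since 519841 − 160·3249 = 1)

721 57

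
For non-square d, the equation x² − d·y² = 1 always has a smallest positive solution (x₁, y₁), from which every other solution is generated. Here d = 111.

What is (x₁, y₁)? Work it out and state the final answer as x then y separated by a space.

[10; 1,1,6,1,1,20] for √111; ℓ=6 ⇒ convergent index 5
i=0: a=10 ⇒ p=10, q=1
i=1: a=1 ⇒ p=11, q=1
…
i=3: a=6 ⇒ p=137, q=13
i=4: a=1 ⇒ p=158, q=15
i=5: a=1 ⇒ p=295, q=28
(x₁, y₁) = (295, 28);  295² − 111·28² = 1 ✓

295 28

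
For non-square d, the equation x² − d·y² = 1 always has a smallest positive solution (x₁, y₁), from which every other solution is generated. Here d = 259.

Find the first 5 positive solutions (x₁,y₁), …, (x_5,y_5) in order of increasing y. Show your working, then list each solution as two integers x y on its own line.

847225 52644
1435580401249 89202625800
2432519210895520825 151149389286757356
4121782176900479681520001 256115082676856799248400
6984153809646585277140670173625 433974201841648854097164622644

d=259: √d = [16; 10,1,2,3,4,3,2,1,10,32] (ℓ=10, even), read p_9/q_9
step 0: (16, 1)  from 16·(1,0) + (0,1)
step 1: (161, 10)  from 10·(16,1) + (1,0)
…
step 4: (1722, 107)  from 3·(515,32) + (177,11)
…
step 6: (23931, 1487)  from 3·(7403,460) + (1722,107)
…
step 8: (79196, 4921)  from 1·(55265,3434) + (23931,1487)
step 9: (847225, 52644)  from 10·(79196,4921) + (55265,3434)
→ (847225, 52644).  Check: 847225²=717790200625, 259·52644²=717790200624, difference 1.
(x_2, y_2) = (847225·847225 + 259·52644·52644, 847225·52644 + 52644·847225) = (1435580401249, 89202625800)
(x_3, y_3) = (847225·1435580401249 + 259·52644·89202625800, 847225·89202625800 + 52644·1435580401249) = (2432519210895520825, 151149389286757356)
(x_4, y_4) = (847225·2432519210895520825 + 259·52644·151149389286757356, 847225·151149389286757356 + 52644·2432519210895520825) = (4121782176900479681520001, 256115082676856799248400)
(x_5, y_5) = (847225·4121782176900479681520001 + 259·52644·256115082676856799248400, 847225·256115082676856799248400 + 52644·4121782176900479681520001) = (6984153809646585277140670173625, 433974201841648854097164622644)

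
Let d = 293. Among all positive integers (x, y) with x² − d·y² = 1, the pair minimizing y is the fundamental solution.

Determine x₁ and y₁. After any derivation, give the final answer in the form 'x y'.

12320649 719780

d=293: √d = [17; 8,1,1,8,34] (ℓ=5, odd), read p_9/q_9
k=0  a_k=17  p_k/q_k = 17/1
k=1  a_k=8  p_k/q_k = 137/8
k=2  a_k=1  p_k/q_k = 154/9
k=3  a_k=1  p_k/q_k = 291/17
…
k=5  a_k=34  p_k/q_k = 84679/4947
…
k=7  a_k=1  p_k/q_k = 764593/44668
k=8  a_k=1  p_k/q_k = 1444507/84389
k=9  a_k=8  p_k/q_k = 12320649/719780
→ (12320649, 719780).  Check: 12320649²=151798391781201, 293·719780²=151798391781200, difference 1.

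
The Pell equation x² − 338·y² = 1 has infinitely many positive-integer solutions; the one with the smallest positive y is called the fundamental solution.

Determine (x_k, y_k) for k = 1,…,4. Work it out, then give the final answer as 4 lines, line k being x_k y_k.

114243 6214
26102926097 1419812004
5964153172084899 324407165539730
1362725501650887306817 74122495624090936776

[18; 2,1,1,2,36] for √338; ℓ=5 ⇒ convergent index 9
i=0: a=18 ⇒ p=18, q=1
i=1: a=2 ⇒ p=37, q=2
…
i=4: a=2 ⇒ p=239, q=13
…
i=6: a=2 ⇒ p=17631, q=959
i=7: a=1 ⇒ p=26327, q=1432
i=8: a=1 ⇒ p=43958, q=2391
i=9: a=2 ⇒ p=114243, q=6214
(x₁, y₁) = (114243, 6214);  114243² − 338·6214² = 1 ✓
n=2: (114243,6214)∘(114243,6214) = (114243·114243+338·6214·6214, 114243·6214+6214·114243) = (26102926097,1419812004)
n=3: (26102926097,1419812004)∘(114243,6214) = (114243·26102926097+338·6214·1419812004, 114243·1419812004+6214·26102926097) = (5964153172084899,324407165539730)
n=4: (5964153172084899,324407165539730)∘(114243,6214) = (114243·5964153172084899+338·6214·324407165539730, 114243·324407165539730+6214·5964153172084899) = (1362725501650887306817,74122495624090936776)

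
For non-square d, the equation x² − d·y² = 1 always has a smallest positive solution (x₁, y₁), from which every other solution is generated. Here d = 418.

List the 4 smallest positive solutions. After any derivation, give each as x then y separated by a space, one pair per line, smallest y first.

d=418: √d = [20; 2,4,20,4,2,40] (ℓ=6, even), read p_5/q_5
a_0=20:  p_0=20·1+0=20,  q_0=20·0+1=1
a_1=2:  p_1=2·20+1=41,  q_1=2·1+0=2
a_2=4:  p_2=4·41+20=184,  q_2=4·2+1=9
a_3=20:  p_3=20·184+41=3721,  q_3=20·9+2=182
a_4=4:  p_4=4·3721+184=15068,  q_4=4·182+9=737
a_5=2:  p_5=2·15068+3721=33857,  q_5=2·737+182=1656
(x₁, y₁) = (33857, 1656);  33857² − 418·1656² = 1 ✓
k=2:  x_2 = 33857·33857+418·1656·1656 = 2292592897,  y_2 = 33857·1656+1656·33857 = 112134384
k=3:  x_3 = 33857·2292592897+418·1656·112134384 = 155240635393601,  y_3 = 33857·112134384+1656·2292592897 = 7593067676520
k=4:  x_4 = 33857·155240635393601+418·1656·7593067676520 = 10511964382749705217,  y_4 = 33857·7593067676520+1656·155240635393601 = 514156984535740896

33857 1656
2292592897 112134384
155240635393601 7593067676520
10511964382749705217 514156984535740896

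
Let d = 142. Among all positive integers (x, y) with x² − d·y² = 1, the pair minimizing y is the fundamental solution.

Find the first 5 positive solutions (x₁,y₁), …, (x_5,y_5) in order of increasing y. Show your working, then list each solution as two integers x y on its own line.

143 12
40897 3432
11696399 981540
3345129217 280717008
956695259663 80284082748

d=142: √d = [11; 1,10,1,22] (ℓ=4, even), read p_3/q_3
k=0  a_k=11  p_k/q_k = 11/1
…
k=2  a_k=10  p_k/q_k = 131/11
k=3  a_k=1  p_k/q_k = 143/12
→ (143, 12).  Check: 143²=20449, 142·12²=20448, difference 1.
k=2:  x_2 = 143·143+142·12·12 = 40897,  y_2 = 143·12+12·143 = 3432
k=3:  x_3 = 143·40897+142·12·3432 = 11696399,  y_3 = 143·3432+12·40897 = 981540
k=4:  x_4 = 143·11696399+142·12·981540 = 3345129217,  y_4 = 143·981540+12·11696399 = 280717008
k=5:  x_5 = 143·3345129217+142·12·280717008 = 956695259663,  y_5 = 143·280717008+12·3345129217 = 80284082748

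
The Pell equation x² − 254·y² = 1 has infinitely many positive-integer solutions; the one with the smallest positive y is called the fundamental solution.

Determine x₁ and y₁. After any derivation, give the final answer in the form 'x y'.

255 16

√254 = [15; 1,14,1,30, …], period ℓ=4 (even) → k=3
step 0: (15, 1)  from 15·(1,0) + (0,1)
step 1: (16, 1)  from 1·(15,1) + (1,0)
step 2: (239, 15)  from 14·(16,1) + (15,1)
step 3: (255, 16)  from 1·(239,15) + (16,1)
→ (255, 16).  Check: 255²=65025, 254·16²=65024, difference 1.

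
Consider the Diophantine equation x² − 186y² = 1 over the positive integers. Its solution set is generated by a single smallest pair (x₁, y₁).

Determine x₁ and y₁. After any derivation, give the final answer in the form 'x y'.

7501 550

[13; 1,1,1,3,4,3,1,1,1,26] for √186; ℓ=10 ⇒ convergent index 9
a_0=13:  p_0=13·1+0=13,  q_0=13·0+1=1
a_1=1:  p_1=1·13+1=14,  q_1=1·1+0=1
a_2=1:  p_2=1·14+13=27,  q_2=1·1+1=2
…
a_5=4:  p_5=4·150+41=641,  q_5=4·11+3=47
a_6=3:  p_6=3·641+150=2073,  q_6=3·47+11=152
a_7=1:  p_7=1·2073+641=2714,  q_7=1·152+47=199
a_8=1:  p_8=1·2714+2073=4787,  q_8=1·199+152=351
a_9=1:  p_9=1·4787+2714=7501,  q_9=1·351+199=550
(x₁, y₁) = (7501, 550);  7501² − 186·550² = 1 ✓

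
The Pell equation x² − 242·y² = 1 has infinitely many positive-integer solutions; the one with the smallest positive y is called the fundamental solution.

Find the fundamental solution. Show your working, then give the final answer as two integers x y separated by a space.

19601 1260

d=242: √d = [15; 1,1,3,1,14,1,3,1,1,30] (ℓ=10, even), read p_9/q_9
a_0=15:  p_0=15·1+0=15,  q_0=15·0+1=1
a_1=1:  p_1=1·15+1=16,  q_1=1·1+0=1
a_2=1:  p_2=1·16+15=31,  q_2=1·1+1=2
a_3=3:  p_3=3·31+16=109,  q_3=3·2+1=7
a_4=1:  p_4=1·109+31=140,  q_4=1·7+2=9
a_5=14:  p_5=14·140+109=2069,  q_5=14·9+7=133
…
a_7=3:  p_7=3·2209+2069=8696,  q_7=3·142+133=559
a_8=1:  p_8=1·8696+2209=10905,  q_8=1·559+142=701
a_9=1:  p_9=1·10905+8696=19601,  q_9=1·701+559=1260
→ (19601, 1260).  Check: 19601²=384199201, 242·1260²=384199200, difference 1.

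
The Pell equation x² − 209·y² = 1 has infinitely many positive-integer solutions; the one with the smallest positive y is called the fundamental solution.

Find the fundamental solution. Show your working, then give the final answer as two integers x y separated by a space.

√209 = [14; 2,5,3,2,3,5,2,28, …], period ℓ=8 (even) → k=7
k=0  a_k=14  p_k/q_k = 14/1
k=1  a_k=2  p_k/q_k = 29/2
k=2  a_k=5  p_k/q_k = 159/11
…
k=6  a_k=5  p_k/q_k = 21266/1471
k=7  a_k=2  p_k/q_k = 46551/3220
(x₁, y₁) = (46551, 3220);  46551² − 209·3220² = 1 ✓

46551 3220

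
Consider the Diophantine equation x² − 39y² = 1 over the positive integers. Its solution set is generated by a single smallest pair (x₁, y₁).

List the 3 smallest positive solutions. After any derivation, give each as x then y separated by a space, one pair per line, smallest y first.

25 4
1249 200
62425 9996

d=39: √d = [6; 4,12] (ℓ=2, even), read p_1/q_1
a_0=6:  p_0=6·1+0=6,  q_0=6·0+1=1
a_1=4:  p_1=4·6+1=25,  q_1=4·1+0=4
fundamental: x₁=25, y₁=4  (since 625 − 39·16 = 1)
k=2:  x_2 = 25·25+39·4·4 = 1249,  y_2 = 25·4+4·25 = 200
k=3:  x_3 = 25·1249+39·4·200 = 62425,  y_3 = 25·200+4·1249 = 9996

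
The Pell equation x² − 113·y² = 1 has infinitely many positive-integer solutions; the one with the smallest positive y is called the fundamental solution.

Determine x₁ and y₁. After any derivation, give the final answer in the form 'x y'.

d=113: √d = [10; 1,1,1,2,2,1,1,1,20] (ℓ=9, odd), read p_17/q_17
step 0: (10, 1)  from 10·(1,0) + (0,1)
…
step 3: (32, 3)  from 1·(21,2) + (11,1)
step 4: (85, 8)  from 2·(32,3) + (21,2)
step 5: (202, 19)  from 2·(85,8) + (32,3)
…
step 7: (489, 46)  from 1·(287,27) + (202,19)
…
step 9: (16009, 1506)  from 20·(776,73) + (489,46)
step 10: (16785, 1579)  from 1·(16009,1506) + (776,73)
step 11: (32794, 3085)  from 1·(16785,1579) + (16009,1506)
…
step 13: (131952, 12413)  from 2·(49579,4664) + (32794,3085)
step 14: (313483, 29490)  from 2·(131952,12413) + (49579,4664)
…
step 16: (758918, 71393)  from 1·(445435,41903) + (313483,29490)
step 17: (1204353, 113296)  from 1·(758918,71393) + (445435,41903)
→ (1204353, 113296).  Check: 1204353²=1450466148609, 113·113296²=1450466148608, difference 1.

1204353 113296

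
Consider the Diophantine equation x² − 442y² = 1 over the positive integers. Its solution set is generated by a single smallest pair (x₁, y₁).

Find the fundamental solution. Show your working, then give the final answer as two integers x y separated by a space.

883 42

d=442: √d = [21; 42] (ℓ=1, odd), read p_1/q_1
a_0=21:  p_0=21·1+0=21,  q_0=21·0+1=1
a_1=42:  p_1=42·21+1=883,  q_1=42·1+0=42
→ (883, 42).  Check: 883²=779689, 442·42²=779688, difference 1.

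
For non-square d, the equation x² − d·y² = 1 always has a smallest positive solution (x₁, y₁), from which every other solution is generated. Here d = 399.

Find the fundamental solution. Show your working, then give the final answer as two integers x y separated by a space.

20 1

√399 = [19; 1,38, …], period ℓ=2 (even) → k=1
a_0=19:  p_0=19·1+0=19,  q_0=19·0+1=1
a_1=1:  p_1=1·19+1=20,  q_1=1·1+0=1
→ (20, 1).  Check: 20²=400, 399·1²=399, difference 1.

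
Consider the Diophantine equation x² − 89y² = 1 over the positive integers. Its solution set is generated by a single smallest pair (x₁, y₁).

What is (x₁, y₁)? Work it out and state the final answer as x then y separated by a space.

500001 53000

√89 = [9; 2,3,3,2,18, …], period ℓ=5 (odd) → k=9
a_0=9:  p_0=9·1+0=9,  q_0=9·0+1=1
a_1=2:  p_1=2·9+1=19,  q_1=2·1+0=2
a_2=3:  p_2=3·19+9=66,  q_2=3·2+1=7
…
a_4=2:  p_4=2·217+66=500,  q_4=2·23+7=53
…
a_7=3:  p_7=3·18934+9217=66019,  q_7=3·2007+977=6998
a_8=3:  p_8=3·66019+18934=216991,  q_8=3·6998+2007=23001
a_9=2:  p_9=2·216991+66019=500001,  q_9=2·23001+6998=53000
fundamental: x₁=500001, y₁=53000  (since 250001000001 − 89·2809000000 = 1)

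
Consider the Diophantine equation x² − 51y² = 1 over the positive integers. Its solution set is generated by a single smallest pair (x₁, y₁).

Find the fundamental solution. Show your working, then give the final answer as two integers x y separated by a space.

50 7

d=51: √d = [7; 7,14] (ℓ=2, even), read p_1/q_1
a_0=7:  p_0=7·1+0=7,  q_0=7·0+1=1
a_1=7:  p_1=7·7+1=50,  q_1=7·1+0=7
(x₁, y₁) = (50, 7);  50² − 51·7² = 1 ✓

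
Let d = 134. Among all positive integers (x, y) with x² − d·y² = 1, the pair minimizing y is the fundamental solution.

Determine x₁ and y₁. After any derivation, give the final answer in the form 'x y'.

√134 = [11; 1,1,2,1,3,…,1,1,22, …], period ℓ=14 (even) → k=13
a_0=11:  p_0=11·1+0=11,  q_0=11·0+1=1
…
a_2=1:  p_2=1·12+11=23,  q_2=1·1+1=2
…
a_10=1:  p_10=1·17630+4503=22133,  q_10=1·1523+389=1912
a_11=2:  p_11=2·22133+17630=61896,  q_11=2·1912+1523=5347
a_12=1:  p_12=1·61896+22133=84029,  q_12=1·5347+1912=7259
a_13=1:  p_13=1·84029+61896=145925,  q_13=1·7259+5347=12606
fundamental: x₁=145925, y₁=12606  (since 21294105625 − 134·158911236 = 1)

145925 12606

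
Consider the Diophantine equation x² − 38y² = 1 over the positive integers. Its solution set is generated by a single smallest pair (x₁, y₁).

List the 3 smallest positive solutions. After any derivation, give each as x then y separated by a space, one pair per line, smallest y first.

37 6
2737 444
202501 32850

[6; 6,12] for √38; ℓ=2 ⇒ convergent index 1
step 0: (6, 1)  from 6·(1,0) + (0,1)
step 1: (37, 6)  from 6·(6,1) + (1,0)
→ (37, 6).  Check: 37²=1369, 38·6²=1368, difference 1.
k=2:  x_2 = 37·37+38·6·6 = 2737,  y_2 = 37·6+6·37 = 444
k=3:  x_3 = 37·2737+38·6·444 = 202501,  y_3 = 37·444+6·2737 = 32850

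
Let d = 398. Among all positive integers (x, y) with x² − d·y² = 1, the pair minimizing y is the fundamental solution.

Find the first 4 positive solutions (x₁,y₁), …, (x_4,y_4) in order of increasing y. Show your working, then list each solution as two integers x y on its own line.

399 20
318401 15960
254083599 12736060
202758393601 10163359920

√398 → a₀=19, period (1,18,1,38); ℓ=4 even so k=3
k=0  a_k=19  p_k/q_k = 19/1
…
k=2  a_k=18  p_k/q_k = 379/19
k=3  a_k=1  p_k/q_k = 399/20
→ (399, 20).  Check: 399²=159201, 398·20²=159200, difference 1.
n=2: (399,20)∘(399,20) = (399·399+398·20·20, 399·20+20·399) = (318401,15960)
n=3: (318401,15960)∘(399,20) = (399·318401+398·20·15960, 399·15960+20·318401) = (254083599,12736060)
n=4: (254083599,12736060)∘(399,20) = (399·254083599+398·20·12736060, 399·12736060+20·254083599) = (202758393601,10163359920)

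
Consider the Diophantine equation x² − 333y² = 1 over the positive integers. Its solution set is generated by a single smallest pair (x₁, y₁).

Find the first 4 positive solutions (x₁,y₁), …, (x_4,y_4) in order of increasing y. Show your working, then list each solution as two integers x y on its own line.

d=333: √d = [18; 4,36] (ℓ=2, even), read p_1/q_1
i=0: a=18 ⇒ p=18, q=1
i=1: a=4 ⇒ p=73, q=4
fundamental: x₁=73, y₁=4  (since 5329 − 333·16 = 1)
(73+4√333)^2 = 10657 + 584√333
(73+4√333)^3 = 1555849 + 85260√333
(73+4√333)^4 = 227143297 + 12447376√333

73 4
10657 584
1555849 85260
227143297 12447376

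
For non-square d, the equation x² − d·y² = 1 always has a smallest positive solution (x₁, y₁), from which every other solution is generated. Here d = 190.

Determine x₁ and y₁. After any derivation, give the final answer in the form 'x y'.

[13; 1,3,1,1,1,…,3,1,26] for √190; ℓ=14 ⇒ convergent index 13
k=0  a_k=13  p_k/q_k = 13/1
…
k=2  a_k=3  p_k/q_k = 55/4
k=3  a_k=1  p_k/q_k = 69/5
k=4  a_k=1  p_k/q_k = 124/9
…
k=7  a_k=2  p_k/q_k = 1213/88
…
k=10  a_k=1  p_k/q_k = 7085/514
k=11  a_k=1  p_k/q_k = 11234/815
k=12  a_k=3  p_k/q_k = 40787/2959
k=13  a_k=1  p_k/q_k = 52021/3774
(x₁, y₁) = (52021, 3774);  52021² − 190·3774² = 1 ✓

52021 3774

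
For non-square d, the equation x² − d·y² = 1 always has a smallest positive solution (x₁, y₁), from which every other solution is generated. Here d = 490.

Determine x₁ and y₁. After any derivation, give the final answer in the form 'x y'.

[22; 7,2,1,4,4,4,1,2,7,44] for √490; ℓ=10 ⇒ convergent index 9
k=0  a_k=22  p_k/q_k = 22/1
k=1  a_k=7  p_k/q_k = 155/7
k=2  a_k=2  p_k/q_k = 332/15
k=3  a_k=1  p_k/q_k = 487/22
k=4  a_k=4  p_k/q_k = 2280/103
…
k=7  a_k=1  p_k/q_k = 50315/2273
k=8  a_k=2  p_k/q_k = 141338/6385
k=9  a_k=7  p_k/q_k = 1039681/46968
→ (1039681, 46968).  Check: 1039681²=1080936581761, 490·46968²=1080936581760, difference 1.

1039681 46968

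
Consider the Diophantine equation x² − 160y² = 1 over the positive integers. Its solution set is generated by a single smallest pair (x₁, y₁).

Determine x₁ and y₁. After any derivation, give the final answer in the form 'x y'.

[12; 1,1,1,5,1,1,1,24] for √160; ℓ=8 ⇒ convergent index 7
k=0  a_k=12  p_k/q_k = 12/1
k=1  a_k=1  p_k/q_k = 13/1
…
k=6  a_k=1  p_k/q_k = 468/37
k=7  a_k=1  p_k/q_k = 721/57
(x₁, y₁) = (721, 57);  721² − 160·57² = 1 ✓

721 57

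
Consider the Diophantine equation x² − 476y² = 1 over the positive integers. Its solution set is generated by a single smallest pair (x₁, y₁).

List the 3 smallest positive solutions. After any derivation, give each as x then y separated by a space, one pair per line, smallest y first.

28799 1320
1658764801 76029360
95541534979199 4379139075960

√476 = [21; 1,4,2,10,2,4,1,42, …], period ℓ=8 (even) → k=7
step 0: (21, 1)  from 21·(1,0) + (0,1)
…
step 3: (240, 11)  from 2·(109,5) + (22,1)
…
step 5: (5258, 241)  from 2·(2509,115) + (240,11)
step 6: (23541, 1079)  from 4·(5258,241) + (2509,115)
step 7: (28799, 1320)  from 1·(23541,1079) + (5258,241)
(x₁, y₁) = (28799, 1320);  28799² − 476·1320² = 1 ✓
(28799+1320√476)^2 = 1658764801 + 76029360√476
(28799+1320√476)^3 = 95541534979199 + 4379139075960√476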